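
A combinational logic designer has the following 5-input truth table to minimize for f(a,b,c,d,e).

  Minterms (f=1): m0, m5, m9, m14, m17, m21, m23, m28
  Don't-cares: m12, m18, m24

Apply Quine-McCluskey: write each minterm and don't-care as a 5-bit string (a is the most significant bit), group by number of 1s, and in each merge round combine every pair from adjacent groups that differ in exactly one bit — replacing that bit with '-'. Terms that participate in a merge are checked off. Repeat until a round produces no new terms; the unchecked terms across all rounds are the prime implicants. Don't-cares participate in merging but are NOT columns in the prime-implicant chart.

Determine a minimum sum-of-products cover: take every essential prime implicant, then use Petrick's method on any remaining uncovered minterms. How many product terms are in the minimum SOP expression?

size-2^0 implicants → 00000  00101(✓)  01001  01100(✓)  01110(✓)  10001(✓)  10010  10101(✓)  10111(✓)  11000(✓)  11100(✓)
size-2^1 implicants → -0101  -1100  011-0  10-01  101-1  11-00
Unchecked terms (primes): -0101, -1100, 00000, 01001, 011-0, 10-01, 10010, 101-1, 11-00
Minterm coverage:
  m0 ⊆ 00000 [E]
  m5 ⊆ -0101 [E]
  m9 ⊆ 01001 [E]
  m14 ⊆ 011-0 [E]
  m17 ⊆ 10-01 [E]
  m21 ⊆ -0101,10-01,101-1
  m23 ⊆ 101-1 [E]
  m28 ⊆ -1100,11-00
E = {-0101, 00000, 01001, 011-0, 10-01, 101-1}
Petrick residual → -1100
Cover = b'cd'e + bcd'e' + a'b'c'd'e' + a'bc'd'e + a'bce' + ab'd'e + ab'ce  |cover|=7

7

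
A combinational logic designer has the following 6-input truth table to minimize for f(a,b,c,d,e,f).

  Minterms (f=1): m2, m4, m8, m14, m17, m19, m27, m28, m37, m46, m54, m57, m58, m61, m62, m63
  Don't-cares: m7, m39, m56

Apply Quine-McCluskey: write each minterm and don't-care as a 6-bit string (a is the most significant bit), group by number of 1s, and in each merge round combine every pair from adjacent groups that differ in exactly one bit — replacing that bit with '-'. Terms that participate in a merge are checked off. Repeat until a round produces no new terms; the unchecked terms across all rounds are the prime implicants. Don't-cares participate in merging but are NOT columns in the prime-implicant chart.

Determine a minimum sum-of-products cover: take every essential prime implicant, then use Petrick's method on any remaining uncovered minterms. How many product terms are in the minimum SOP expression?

Round 0: 000010 000100 000111✓ 001000 001110✓ 010001✓ 010011✓ 011011✓ 011100 100101✓ 100111✓ 101110✓ 110110✓ 111000✓ 111001✓ 111010✓ 111101✓ 111110✓ 111111✓
Round 1: -00111 -01110 01-011 0100-1 1-1110 1001-1 11-110 111-01 111-10 1110-0 11100- 1111-1 11111-
PIs = {-00111, -01110, 000010, 000100, 001000, 01-011, 0100-1, 011100, 1-1110, 1001-1, 11-110, 111-01, 111-10, 1110-0, 11100-, 1111-1, 11111-}
Coverage chart:
  m2: 000010 ←essential
  m4: 000100 ←essential
  m8: 001000 ←essential
  m14: -01110 ←essential
  m17: 0100-1 ←essential
  m19: 01-011,0100-1
  m27: 01-011 ←essential
  m28: 011100 ←essential
  m37: 1001-1 ←essential
  m46: -01110,1-1110
  m54: 11-110 ←essential
  m57: 111-01,11100-
  m58: 111-10,1110-0
  m61: 111-01,1111-1
  m62: 1-1110,11-110,111-10,11111-
  m63: 1111-1,11111-
Essential: -01110, 000010, 000100, 001000, 01-011, 0100-1, 011100, 1001-1, 11-110
Petrick residual → 111-01, 111-10, 1111-1
Min cover (12 terms): b'cdef' + a'b'c'd'ef' + a'b'c'de'f' + a'b'cd'e'f' + a'bd'ef + a'bc'd'f + a'bcde'f' + ab'c'df + abdef' + abce'f + abcef' + abcdf

12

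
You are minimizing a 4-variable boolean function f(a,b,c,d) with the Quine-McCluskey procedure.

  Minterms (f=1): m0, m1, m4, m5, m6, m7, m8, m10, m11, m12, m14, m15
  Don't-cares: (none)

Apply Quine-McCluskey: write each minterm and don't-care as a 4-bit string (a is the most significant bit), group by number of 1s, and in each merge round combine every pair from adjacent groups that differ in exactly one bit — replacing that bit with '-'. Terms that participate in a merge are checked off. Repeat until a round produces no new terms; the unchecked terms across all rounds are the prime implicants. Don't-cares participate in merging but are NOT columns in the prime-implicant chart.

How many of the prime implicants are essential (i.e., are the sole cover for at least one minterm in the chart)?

Round 0: 0000✓ 0001✓ 0100✓ 0101✓ 0110✓ 0111✓ 1000✓ 1010✓ 1011✓ 1100✓ 1110✓ 1111✓
Round 1: -000✓ -100✓ -110✓ -111✓ 0-00✓ 0-01✓ 000-✓ 01-0✓ 01-1✓ 010-✓ 011-✓ 1-00✓ 1-10✓ 1-11✓ 10-0✓ 101-✓ 11-0✓ 111-✓
Round 2: --00 -1-0 -11- 0-0- 01-- 1--0 1-1-
PIs = {--00, -1-0, -11-, 0-0-, 01--, 1--0, 1-1-}
Coverage chart:
  m0: --00,0-0-
  m1: 0-0- ←essential
  m4: --00,-1-0,0-0-,01--
  m5: 0-0-,01--
  m6: -1-0,-11-,01--
  m7: -11-,01--
  m8: --00,1--0
  m10: 1--0,1-1-
  m11: 1-1- ←essential
  m12: --00,-1-0,1--0
  m14: -1-0,-11-,1--0,1-1-
  m15: -11-,1-1-
Essential: 0-0-, 1-1-

2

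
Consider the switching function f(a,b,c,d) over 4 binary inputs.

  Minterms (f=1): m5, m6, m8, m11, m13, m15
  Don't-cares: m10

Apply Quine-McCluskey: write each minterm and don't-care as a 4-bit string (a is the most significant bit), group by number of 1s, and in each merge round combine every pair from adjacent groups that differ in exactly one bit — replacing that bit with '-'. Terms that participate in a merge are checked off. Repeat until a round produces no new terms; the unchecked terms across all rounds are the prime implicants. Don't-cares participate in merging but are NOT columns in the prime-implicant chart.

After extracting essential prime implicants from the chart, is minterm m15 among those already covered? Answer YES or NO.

NO

Round 0: 0101✓ 0110 1000✓ 1010✓ 1011✓ 1101✓ 1111✓
Round 1: -101 1-11 10-0 101- 11-1
PIs = {-101, 0110, 1-11, 10-0, 101-, 11-1}
Coverage chart:
  m5: -101 ←essential
  m6: 0110 ←essential
  m8: 10-0 ←essential
  m11: 1-11,101-
  m13: -101,11-1
  m15: 1-11,11-1
Essential: -101, 0110, 10-0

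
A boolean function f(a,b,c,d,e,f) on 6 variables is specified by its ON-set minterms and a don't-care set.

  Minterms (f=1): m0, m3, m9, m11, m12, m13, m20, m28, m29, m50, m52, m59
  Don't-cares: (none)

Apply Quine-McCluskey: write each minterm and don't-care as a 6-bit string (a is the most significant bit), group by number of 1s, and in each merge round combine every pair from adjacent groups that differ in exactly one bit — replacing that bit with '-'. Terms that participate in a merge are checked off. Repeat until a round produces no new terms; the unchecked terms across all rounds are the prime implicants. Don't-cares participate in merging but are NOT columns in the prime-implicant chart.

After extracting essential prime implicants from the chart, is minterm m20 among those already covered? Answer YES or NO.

YES

size-2^0 implicants → 000000  000011(✓)  001001(✓)  001011(✓)  001100(✓)  001101(✓)  010100(✓)  011100(✓)  011101(✓)  110010  110100(✓)  111011
size-2^1 implicants → -10100  0-1100(✓)  0-1101(✓)  00-011  001-01  0010-1  00110-(✓)  01-100  01110-(✓)
size-2^2 implicants → 0-110-
Unchecked terms (primes): -10100, 0-110-, 00-011, 000000, 001-01, 0010-1, 01-100, 110010, 111011
Minterm coverage:
  m0 ⊆ 000000 [E]
  m3 ⊆ 00-011 [E]
  m9 ⊆ 001-01,0010-1
  m11 ⊆ 00-011,0010-1
  m12 ⊆ 0-110- [E]
  m13 ⊆ 0-110-,001-01
  m20 ⊆ -10100,01-100
  m28 ⊆ 0-110-,01-100
  m29 ⊆ 0-110- [E]
  m50 ⊆ 110010 [E]
  m52 ⊆ -10100 [E]
  m59 ⊆ 111011 [E]
E = {-10100, 0-110-, 00-011, 000000, 110010, 111011}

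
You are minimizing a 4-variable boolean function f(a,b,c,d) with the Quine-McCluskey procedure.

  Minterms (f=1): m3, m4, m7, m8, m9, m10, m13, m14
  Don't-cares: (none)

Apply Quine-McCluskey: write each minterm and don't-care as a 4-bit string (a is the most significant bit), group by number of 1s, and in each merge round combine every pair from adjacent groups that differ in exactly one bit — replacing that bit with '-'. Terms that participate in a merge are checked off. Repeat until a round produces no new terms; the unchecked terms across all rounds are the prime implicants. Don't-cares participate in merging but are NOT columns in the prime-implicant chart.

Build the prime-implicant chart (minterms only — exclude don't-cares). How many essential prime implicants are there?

4

size-2^0 implicants → 0011(✓)  0100  0111(✓)  1000(✓)  1001(✓)  1010(✓)  1101(✓)  1110(✓)
size-2^1 implicants → 0-11  1-01  1-10  10-0  100-
Unchecked terms (primes): 0-11, 0100, 1-01, 1-10, 10-0, 100-
Minterm coverage:
  m3 ⊆ 0-11 [E]
  m4 ⊆ 0100 [E]
  m7 ⊆ 0-11 [E]
  m8 ⊆ 10-0,100-
  m9 ⊆ 1-01,100-
  m10 ⊆ 1-10,10-0
  m13 ⊆ 1-01 [E]
  m14 ⊆ 1-10 [E]
E = {0-11, 0100, 1-01, 1-10}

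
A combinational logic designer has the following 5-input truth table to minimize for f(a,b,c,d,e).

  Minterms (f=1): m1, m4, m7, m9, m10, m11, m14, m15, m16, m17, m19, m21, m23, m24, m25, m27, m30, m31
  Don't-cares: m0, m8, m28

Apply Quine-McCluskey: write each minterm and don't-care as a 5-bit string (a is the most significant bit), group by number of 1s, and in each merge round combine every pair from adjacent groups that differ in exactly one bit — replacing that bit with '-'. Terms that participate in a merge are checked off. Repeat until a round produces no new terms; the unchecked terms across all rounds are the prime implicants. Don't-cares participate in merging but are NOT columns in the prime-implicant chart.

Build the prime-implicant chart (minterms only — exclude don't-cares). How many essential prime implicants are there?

4

[col 0] 00000*, 00001*, 00100*, 00111*, 01000*, 01001*, 01010*, 01011*, 01110*, 01111*, 10000*, 10001*, 10011*, 10101*, 10111*, 11000*, 11001*, 11011*, 11100*, 11110*, 11111*
[col 1] -0000*, -0001*, -0111*, -1000*, -1001*, -1011*, -1110*, -1111*, 0-000*, 0-001*, 0-111*, 00-00, 0000-*, 01-10*, 01-11*, 010-0*, 010-1*, 0100-*, 0101-*, 0111-*, 1-000*, 1-001*, 1-011*, 1-111*, 10-01*, 10-11*, 100-1*, 1000-*, 101-1*, 11-00, 11-11*, 110-1*, 1100-*, 111-0, 1111-*
[col 2] --000*, --001*, --111, -000-*, -1-11, -10-1, -100-*, -111-, 0-00-*, 01-1-, 010--, 1--11, 1-0-1, 1-00-*, 10--1
[col 3] --00-
Prime implicants: --00-, --111, -1-11, -10-1, -111-, 00-00, 01-1-, 010--, 1--11, 1-0-1, 10--1, 11-00, 111-0
PI chart (minterm → PIs covering it):
  1 | --00-  (sole → essential)
  4 | 00-00  (sole → essential)
  7 | --111  (sole → essential)
  9 | --00-,-10-1,010--
  10 | 01-1-,010--
  11 | -1-11,-10-1,01-1-,010--
  14 | -111-,01-1-
  15 | --111,-1-11,-111-,01-1-
  16 | --00-  (sole → essential)
  17 | --00-,1-0-1,10--1
  19 | 1--11,1-0-1,10--1
  21 | 10--1  (sole → essential)
  23 | --111,1--11,10--1
  24 | --00-,11-00
  25 | --00-,-10-1,1-0-1
  27 | -1-11,-10-1,1--11,1-0-1
  30 | -111-,111-0
  31 | --111,-1-11,-111-,1--11
Essential prime implicants: --00-, --111, 00-00, 10--1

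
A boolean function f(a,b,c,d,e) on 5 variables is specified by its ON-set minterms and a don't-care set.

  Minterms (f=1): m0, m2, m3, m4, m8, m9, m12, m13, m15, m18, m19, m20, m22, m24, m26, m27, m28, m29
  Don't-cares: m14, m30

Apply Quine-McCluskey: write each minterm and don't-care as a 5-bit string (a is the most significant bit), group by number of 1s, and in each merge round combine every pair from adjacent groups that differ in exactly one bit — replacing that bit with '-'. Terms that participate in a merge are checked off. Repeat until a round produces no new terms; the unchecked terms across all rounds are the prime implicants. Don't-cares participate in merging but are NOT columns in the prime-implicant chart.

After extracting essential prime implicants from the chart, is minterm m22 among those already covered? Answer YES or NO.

NO

[col 0] 00000*, 00010*, 00011*, 00100*, 01000*, 01001*, 01100*, 01101*, 01110*, 01111*, 10010*, 10011*, 10100*, 10110*, 11000*, 11010*, 11011*, 11100*, 11101*, 11110*
[col 1] -0010*, -0011*, -0100*, -1000*, -1100*, -1101*, -1110*, 0-000*, 0-100*, 00-00*, 000-0, 0001-*, 01-00*, 01-01*, 0100-*, 011-0*, 011-1*, 0110-*, 0111-*, 1-010*, 1-011*, 1-100*, 1-110*, 10-10*, 1001-*, 101-0*, 11-00*, 11-10*, 110-0*, 1101-*, 111-0*, 1110-*
[col 2] --100, -001-, -1-00, -11-0, -110-, 0--00, 01-0-, 011--, 1--10, 1-01-, 1-1-0, 11--0
Prime implicants: --100, -001-, -1-00, -11-0, -110-, 0--00, 000-0, 01-0-, 011--, 1--10, 1-01-, 1-1-0, 11--0
PI chart (minterm → PIs covering it):
  0 | 0--00,000-0
  2 | -001-,000-0
  3 | -001-  (sole → essential)
  4 | --100,0--00
  8 | -1-00,0--00,01-0-
  9 | 01-0-  (sole → essential)
  12 | --100,-1-00,-11-0,-110-,0--00,01-0-,011--
  13 | -110-,01-0-,011--
  15 | 011--  (sole → essential)
  18 | -001-,1--10,1-01-
  19 | -001-,1-01-
  20 | --100,1-1-0
  22 | 1--10,1-1-0
  24 | -1-00,11--0
  26 | 1--10,1-01-,11--0
  27 | 1-01-  (sole → essential)
  28 | --100,-1-00,-11-0,-110-,1-1-0,11--0
  29 | -110-  (sole → essential)
Essential prime implicants: -001-, -110-, 01-0-, 011--, 1-01-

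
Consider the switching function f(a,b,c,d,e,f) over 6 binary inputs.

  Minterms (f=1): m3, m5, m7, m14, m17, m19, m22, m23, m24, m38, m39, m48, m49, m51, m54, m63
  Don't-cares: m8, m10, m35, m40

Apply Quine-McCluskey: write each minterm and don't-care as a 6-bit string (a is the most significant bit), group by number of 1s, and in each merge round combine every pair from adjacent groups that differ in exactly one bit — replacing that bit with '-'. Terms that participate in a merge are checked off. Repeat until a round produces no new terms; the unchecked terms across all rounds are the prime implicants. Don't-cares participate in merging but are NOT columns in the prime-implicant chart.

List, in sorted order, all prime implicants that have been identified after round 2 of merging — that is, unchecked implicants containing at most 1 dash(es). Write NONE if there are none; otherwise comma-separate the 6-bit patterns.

-01000, -10110, 0-1000, 0001-1, 001-10, 0010-0, 01011-, 1-0110, 10011-, 11000-, 111111

size-2^0 implicants → 000011(✓)  000101(✓)  000111(✓)  001000(✓)  001010(✓)  001110(✓)  010001(✓)  010011(✓)  010110(✓)  010111(✓)  011000(✓)  100011(✓)  100110(✓)  100111(✓)  101000(✓)  110000(✓)  110001(✓)  110011(✓)  110110(✓)  111111
size-2^1 implicants → -00011(✓)  -00111(✓)  -01000  -10001(✓)  -10011(✓)  -10110  0-0011(✓)  0-0111(✓)  0-1000  000-11(✓)  0001-1  001-10  0010-0  010-11(✓)  0100-1(✓)  01011-  1-0011(✓)  1-0110  100-11(✓)  10011-  1100-1(✓)  11000-
size-2^2 implicants → --0011  -00-11  -100-1  0-0-11
Unchecked terms (primes): --0011, -00-11, -01000, -100-1, -10110, 0-0-11, 0-1000, 0001-1, 001-10, 0010-0, 01011-, 1-0110, 10011-, 11000-, 111111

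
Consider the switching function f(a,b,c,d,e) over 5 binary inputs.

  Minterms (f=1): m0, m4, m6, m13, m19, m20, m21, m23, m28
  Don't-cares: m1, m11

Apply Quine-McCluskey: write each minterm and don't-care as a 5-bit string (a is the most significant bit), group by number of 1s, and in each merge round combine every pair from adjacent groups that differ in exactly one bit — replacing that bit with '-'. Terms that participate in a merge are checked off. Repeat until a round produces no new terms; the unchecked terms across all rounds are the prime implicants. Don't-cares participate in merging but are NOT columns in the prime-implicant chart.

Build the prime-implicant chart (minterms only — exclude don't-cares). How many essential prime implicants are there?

size-2^0 implicants → 00000(✓)  00001(✓)  00100(✓)  00110(✓)  01011  01101  10011(✓)  10100(✓)  10101(✓)  10111(✓)  11100(✓)
size-2^1 implicants → -0100  00-00  0000-  001-0  1-100  10-11  101-1  1010-
Unchecked terms (primes): -0100, 00-00, 0000-, 001-0, 01011, 01101, 1-100, 10-11, 101-1, 1010-
Minterm coverage:
  m0 ⊆ 00-00,0000-
  m4 ⊆ -0100,00-00,001-0
  m6 ⊆ 001-0 [E]
  m13 ⊆ 01101 [E]
  m19 ⊆ 10-11 [E]
  m20 ⊆ -0100,1-100,1010-
  m21 ⊆ 101-1,1010-
  m23 ⊆ 10-11,101-1
  m28 ⊆ 1-100 [E]
E = {001-0, 01101, 1-100, 10-11}

4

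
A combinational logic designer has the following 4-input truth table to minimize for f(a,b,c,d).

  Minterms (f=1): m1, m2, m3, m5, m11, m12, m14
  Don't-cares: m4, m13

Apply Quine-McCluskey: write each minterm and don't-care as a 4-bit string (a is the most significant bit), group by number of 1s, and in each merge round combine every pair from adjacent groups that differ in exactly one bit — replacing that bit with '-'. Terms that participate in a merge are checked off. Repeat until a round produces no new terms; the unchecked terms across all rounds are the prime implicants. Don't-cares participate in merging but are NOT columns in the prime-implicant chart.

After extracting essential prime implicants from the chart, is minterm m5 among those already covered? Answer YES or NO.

size-2^0 implicants → 0001(✓)  0010(✓)  0011(✓)  0100(✓)  0101(✓)  1011(✓)  1100(✓)  1101(✓)  1110(✓)
size-2^1 implicants → -011  -100(✓)  -101(✓)  0-01  00-1  001-  010-(✓)  11-0  110-(✓)
size-2^2 implicants → -10-
Unchecked terms (primes): -011, -10-, 0-01, 00-1, 001-, 11-0
Minterm coverage:
  m1 ⊆ 0-01,00-1
  m2 ⊆ 001- [E]
  m3 ⊆ -011,00-1,001-
  m5 ⊆ -10-,0-01
  m11 ⊆ -011 [E]
  m12 ⊆ -10-,11-0
  m14 ⊆ 11-0 [E]
E = {-011, 001-, 11-0}

NO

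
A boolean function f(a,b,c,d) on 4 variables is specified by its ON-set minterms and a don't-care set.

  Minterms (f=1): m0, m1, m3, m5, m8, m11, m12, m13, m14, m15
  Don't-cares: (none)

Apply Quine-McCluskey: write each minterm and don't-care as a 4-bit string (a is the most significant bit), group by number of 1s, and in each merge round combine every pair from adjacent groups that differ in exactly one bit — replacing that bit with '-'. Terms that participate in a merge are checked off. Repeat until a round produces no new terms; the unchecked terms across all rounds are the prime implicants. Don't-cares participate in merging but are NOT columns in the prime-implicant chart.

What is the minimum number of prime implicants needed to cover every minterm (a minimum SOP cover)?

4

[col 0] 0000*, 0001*, 0011*, 0101*, 1000*, 1011*, 1100*, 1101*, 1110*, 1111*
[col 1] -000, -011, -101, 0-01, 00-1, 000-, 1-00, 1-11, 11-0*, 11-1*, 110-*, 111-*
[col 2] 11--
Prime implicants: -000, -011, -101, 0-01, 00-1, 000-, 1-00, 1-11, 11--
PI chart (minterm → PIs covering it):
  0 | -000,000-
  1 | 0-01,00-1,000-
  3 | -011,00-1
  5 | -101,0-01
  8 | -000,1-00
  11 | -011,1-11
  12 | 1-00,11--
  13 | -101,11--
  14 | 11--  (sole → essential)
  15 | 1-11,11--
Essential prime implicants: 11--
Petrick residual → -000, -011, 0-01
Minimum SOP uses 4 PIs: b'c'd' + b'cd + a'c'd + ab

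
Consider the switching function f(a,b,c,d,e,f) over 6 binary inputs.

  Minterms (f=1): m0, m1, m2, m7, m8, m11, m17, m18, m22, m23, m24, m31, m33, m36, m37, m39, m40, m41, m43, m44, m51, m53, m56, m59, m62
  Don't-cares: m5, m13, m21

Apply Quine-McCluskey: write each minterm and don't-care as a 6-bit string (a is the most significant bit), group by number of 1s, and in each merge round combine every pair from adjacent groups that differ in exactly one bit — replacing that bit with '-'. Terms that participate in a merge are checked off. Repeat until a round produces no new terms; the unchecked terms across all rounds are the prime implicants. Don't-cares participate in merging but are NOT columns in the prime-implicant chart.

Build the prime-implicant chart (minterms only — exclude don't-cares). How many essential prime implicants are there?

Round 0: 000000✓ 000001✓ 000010✓ 000101✓ 000111✓ 001000✓ 001011✓ 001101✓ 010001✓ 010010✓ 010101✓ 010110✓ 010111✓ 011000✓ 011111✓ 100001✓ 100100✓ 100101✓ 100111✓ 101000✓ 101001✓ 101011✓ 101100✓ 110011✓ 110101✓ 111000✓ 111011✓ 111110
Round 1: -00001✓ -00101✓ -00111✓ -01000✓ -01011 -10101✓ -11000✓ 0-0001✓ 0-0010 0-0101✓ 0-0111✓ 0-1000✓ 00-000 00-101 000-01✓ 0000-0 00000- 0001-1✓ 01-111 010-01✓ 010-10 0101-1✓ 01011- 1-0101✓ 1-1000✓ 1-1011 10-001 10-100 100-01✓ 1001-1✓ 10010- 101-00 1010-1 10100- 11-011
Round 2: --0101 --1000 -00-01 -001-1 0-0-01 0-01-1
PIs = {--0101, --1000, -00-01, -001-1, -01011, 0-0-01, 0-0010, 0-01-1, 00-000, 00-101, 0000-0, 00000-, 01-111, 010-10, 01011-, 1-1011, 10-001, 10-100, 10010-, 101-00, 1010-1, 10100-, 11-011, 111110}
Coverage chart:
  m0: 00-000,0000-0,00000-
  m1: -00-01,0-0-01,00000-
  m2: 0-0010,0000-0
  m7: -001-1,0-01-1
  m8: --1000,00-000
  m11: -01011 ←essential
  m17: 0-0-01 ←essential
  m18: 0-0010,010-10
  m22: 010-10,01011-
  m23: 0-01-1,01-111,01011-
  m24: --1000 ←essential
  m31: 01-111 ←essential
  m33: -00-01,10-001
  m36: 10-100,10010-
  m37: --0101,-00-01,-001-1,10010-
  m39: -001-1 ←essential
  m40: --1000,101-00,10100-
  m41: 10-001,1010-1,10100-
  m43: -01011,1-1011,1010-1
  m44: 10-100,101-00
  m51: 11-011 ←essential
  m53: --0101 ←essential
  m56: --1000 ←essential
  m59: 1-1011,11-011
  m62: 111110 ←essential
Essential: --0101, --1000, -001-1, -01011, 0-0-01, 01-111, 11-011, 111110

8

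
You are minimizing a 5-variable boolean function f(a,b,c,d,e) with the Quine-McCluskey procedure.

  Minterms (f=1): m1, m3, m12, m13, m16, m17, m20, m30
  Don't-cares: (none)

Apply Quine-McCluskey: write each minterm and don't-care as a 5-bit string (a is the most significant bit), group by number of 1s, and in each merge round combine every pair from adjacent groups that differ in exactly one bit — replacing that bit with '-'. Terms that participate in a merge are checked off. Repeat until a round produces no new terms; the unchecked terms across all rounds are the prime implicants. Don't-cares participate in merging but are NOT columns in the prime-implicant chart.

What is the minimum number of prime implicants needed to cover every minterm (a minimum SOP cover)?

5

Round 0: 00001✓ 00011✓ 01100✓ 01101✓ 10000✓ 10001✓ 10100✓ 11110
Round 1: -0001 000-1 0110- 10-00 1000-
PIs = {-0001, 000-1, 0110-, 10-00, 1000-, 11110}
Coverage chart:
  m1: -0001,000-1
  m3: 000-1 ←essential
  m12: 0110- ←essential
  m13: 0110- ←essential
  m16: 10-00,1000-
  m17: -0001,1000-
  m20: 10-00 ←essential
  m30: 11110 ←essential
Essential: 000-1, 0110-, 10-00, 11110
Petrick residual → -0001
Min cover (5 terms): b'c'd'e + a'b'c'e + a'bcd' + ab'd'e' + abcde'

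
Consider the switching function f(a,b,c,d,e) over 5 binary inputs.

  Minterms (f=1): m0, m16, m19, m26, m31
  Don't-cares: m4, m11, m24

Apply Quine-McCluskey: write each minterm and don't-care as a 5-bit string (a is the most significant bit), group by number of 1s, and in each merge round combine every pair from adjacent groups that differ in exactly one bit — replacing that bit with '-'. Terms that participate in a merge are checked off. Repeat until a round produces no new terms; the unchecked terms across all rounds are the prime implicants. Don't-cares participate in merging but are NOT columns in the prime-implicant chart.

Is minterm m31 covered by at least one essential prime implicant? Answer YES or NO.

Round 0: 00000✓ 00100✓ 01011 10000✓ 10011 11000✓ 11010✓ 11111
Round 1: -0000 00-00 1-000 110-0
PIs = {-0000, 00-00, 01011, 1-000, 10011, 110-0, 11111}
Coverage chart:
  m0: -0000,00-00
  m16: -0000,1-000
  m19: 10011 ←essential
  m26: 110-0 ←essential
  m31: 11111 ←essential
Essential: 10011, 110-0, 11111

YES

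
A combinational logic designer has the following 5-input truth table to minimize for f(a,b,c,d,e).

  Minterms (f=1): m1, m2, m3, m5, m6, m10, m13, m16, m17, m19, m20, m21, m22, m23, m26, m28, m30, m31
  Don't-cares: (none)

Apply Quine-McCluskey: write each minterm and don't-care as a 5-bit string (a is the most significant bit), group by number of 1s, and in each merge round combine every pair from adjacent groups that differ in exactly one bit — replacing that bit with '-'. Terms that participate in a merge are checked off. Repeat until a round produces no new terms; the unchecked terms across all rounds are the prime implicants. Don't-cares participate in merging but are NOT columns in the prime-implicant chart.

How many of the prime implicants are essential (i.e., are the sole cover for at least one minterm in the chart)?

Round 0: 00001✓ 00010✓ 00011✓ 00101✓ 00110✓ 01010✓ 01101✓ 10000✓ 10001✓ 10011✓ 10100✓ 10101✓ 10110✓ 10111✓ 11010✓ 11100✓ 11110✓ 11111✓
Round 1: -0001✓ -0011✓ -0101✓ -0110 -1010 0-010 0-101 00-01✓ 00-10 000-1✓ 0001- 1-100✓ 1-110✓ 1-111✓ 10-00✓ 10-01✓ 10-11✓ 100-1✓ 1000-✓ 101-0✓ 101-1✓ 1010-✓ 1011-✓ 11-10 111-0✓ 1111-✓
Round 2: -0-01 -00-1 1-1-0 1-11- 10--1 10-0- 101--
PIs = {-0-01, -00-1, -0110, -1010, 0-010, 0-101, 00-10, 0001-, 1-1-0, 1-11-, 10--1, 10-0-, 101--, 11-10}
Coverage chart:
  m1: -0-01,-00-1
  m2: 0-010,00-10,0001-
  m3: -00-1,0001-
  m5: -0-01,0-101
  m6: -0110,00-10
  m10: -1010,0-010
  m13: 0-101 ←essential
  m16: 10-0- ←essential
  m17: -0-01,-00-1,10--1,10-0-
  m19: -00-1,10--1
  m20: 1-1-0,10-0-,101--
  m21: -0-01,10--1,10-0-,101--
  m22: -0110,1-1-0,1-11-,101--
  m23: 1-11-,10--1,101--
  m26: -1010,11-10
  m28: 1-1-0 ←essential
  m30: 1-1-0,1-11-,11-10
  m31: 1-11- ←essential
Essential: 0-101, 1-1-0, 1-11-, 10-0-

4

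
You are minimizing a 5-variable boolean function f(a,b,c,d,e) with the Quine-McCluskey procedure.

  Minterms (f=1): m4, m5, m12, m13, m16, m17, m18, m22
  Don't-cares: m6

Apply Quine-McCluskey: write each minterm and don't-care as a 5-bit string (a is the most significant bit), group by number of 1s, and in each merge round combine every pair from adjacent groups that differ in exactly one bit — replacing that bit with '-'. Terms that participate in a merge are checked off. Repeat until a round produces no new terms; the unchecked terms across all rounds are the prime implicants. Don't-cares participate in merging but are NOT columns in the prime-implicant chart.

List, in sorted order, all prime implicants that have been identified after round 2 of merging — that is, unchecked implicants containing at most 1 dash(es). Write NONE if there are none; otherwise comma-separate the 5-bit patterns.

[col 0] 00100*, 00101*, 00110*, 01100*, 01101*, 10000*, 10001*, 10010*, 10110*
[col 1] -0110, 0-100*, 0-101*, 001-0, 0010-*, 0110-*, 10-10, 100-0, 1000-
[col 2] 0-10-
Prime implicants: -0110, 0-10-, 001-0, 10-10, 100-0, 1000-

-0110, 001-0, 10-10, 100-0, 1000-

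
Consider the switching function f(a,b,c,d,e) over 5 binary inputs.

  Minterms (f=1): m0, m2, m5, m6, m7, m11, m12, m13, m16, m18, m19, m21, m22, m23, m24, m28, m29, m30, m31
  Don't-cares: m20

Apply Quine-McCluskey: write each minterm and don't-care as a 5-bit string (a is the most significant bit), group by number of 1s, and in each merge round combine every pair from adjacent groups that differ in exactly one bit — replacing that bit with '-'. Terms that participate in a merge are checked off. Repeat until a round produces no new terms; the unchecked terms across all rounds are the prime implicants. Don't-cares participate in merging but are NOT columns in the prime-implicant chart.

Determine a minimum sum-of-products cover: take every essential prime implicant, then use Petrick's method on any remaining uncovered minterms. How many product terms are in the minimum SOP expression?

[col 0] 00000*, 00010*, 00101*, 00110*, 00111*, 01011, 01100*, 01101*, 10000*, 10010*, 10011*, 10100*, 10101*, 10110*, 10111*, 11000*, 11100*, 11101*, 11110*, 11111*
[col 1] -0000*, -0010*, -0101*, -0110*, -0111*, -1100*, -1101*, 0-101*, 00-10*, 000-0*, 001-1*, 0011-*, 0110-*, 1-000*, 1-100*, 1-101*, 1-110*, 1-111*, 10-00*, 10-10*, 10-11*, 100-0*, 1001-*, 101-0*, 101-1*, 1010-*, 1011-*, 11-00*, 111-0*, 111-1*, 1110-*, 1111-*
[col 2] --101, -0-10, -00-0, -01-1, -011-, -110-, 1--00, 1-1-0*, 1-1-1*, 1-10-*, 1-11-*, 10--0, 10-1-, 101--*, 111--*
[col 3] 1-1--
Prime implicants: --101, -0-10, -00-0, -01-1, -011-, -110-, 01011, 1--00, 1-1--, 10--0, 10-1-
PI chart (minterm → PIs covering it):
  0 | -00-0  (sole → essential)
  2 | -0-10,-00-0
  5 | --101,-01-1
  6 | -0-10,-011-
  7 | -01-1,-011-
  11 | 01011  (sole → essential)
  12 | -110-  (sole → essential)
  13 | --101,-110-
  16 | -00-0,1--00,10--0
  18 | -0-10,-00-0,10--0,10-1-
  19 | 10-1-  (sole → essential)
  21 | --101,-01-1,1-1--
  22 | -0-10,-011-,1-1--,10--0,10-1-
  23 | -01-1,-011-,1-1--,10-1-
  24 | 1--00  (sole → essential)
  28 | -110-,1--00,1-1--
  29 | --101,-110-,1-1--
  30 | 1-1--  (sole → essential)
  31 | 1-1--  (sole → essential)
Essential prime implicants: -00-0, -110-, 01011, 1--00, 1-1--, 10-1-
Petrick residual → --101, -011-
Minimum SOP uses 8 PIs: cd'e + b'c'e' + b'cd + bcd' + a'bc'de + ad'e' + ac + ab'd

8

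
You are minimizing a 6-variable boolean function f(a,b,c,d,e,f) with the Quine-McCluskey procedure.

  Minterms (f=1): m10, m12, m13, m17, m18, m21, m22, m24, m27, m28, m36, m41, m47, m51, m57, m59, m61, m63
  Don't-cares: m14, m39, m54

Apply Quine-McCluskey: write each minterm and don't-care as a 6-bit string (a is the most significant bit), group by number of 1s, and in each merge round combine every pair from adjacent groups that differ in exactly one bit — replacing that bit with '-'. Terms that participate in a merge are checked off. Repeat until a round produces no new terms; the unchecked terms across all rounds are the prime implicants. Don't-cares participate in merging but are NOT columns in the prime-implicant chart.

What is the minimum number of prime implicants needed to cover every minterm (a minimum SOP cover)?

11

size-2^0 implicants → 001010(✓)  001100(✓)  001101(✓)  001110(✓)  010001(✓)  010010(✓)  010101(✓)  010110(✓)  011000(✓)  011011(✓)  011100(✓)  100100  100111(✓)  101001(✓)  101111(✓)  110011(✓)  110110(✓)  111001(✓)  111011(✓)  111101(✓)  111111(✓)
size-2^1 implicants → -10110  -11011  0-1100  001-10  0011-0  00110-  010-01  010-10  011-00  1-1001  1-1111  10-111  11-011  111-01(✓)  111-11(✓)  1110-1(✓)  1111-1(✓)
size-2^2 implicants → 111--1
Unchecked terms (primes): -10110, -11011, 0-1100, 001-10, 0011-0, 00110-, 010-01, 010-10, 011-00, 1-1001, 1-1111, 10-111, 100100, 11-011, 111--1
Minterm coverage:
  m10 ⊆ 001-10 [E]
  m12 ⊆ 0-1100,0011-0,00110-
  m13 ⊆ 00110- [E]
  m17 ⊆ 010-01 [E]
  m18 ⊆ 010-10 [E]
  m21 ⊆ 010-01 [E]
  m22 ⊆ -10110,010-10
  m24 ⊆ 011-00 [E]
  m27 ⊆ -11011 [E]
  m28 ⊆ 0-1100,011-00
  m36 ⊆ 100100 [E]
  m41 ⊆ 1-1001 [E]
  m47 ⊆ 1-1111,10-111
  m51 ⊆ 11-011 [E]
  m57 ⊆ 1-1001,111--1
  m59 ⊆ -11011,11-011,111--1
  m61 ⊆ 111--1 [E]
  m63 ⊆ 1-1111,111--1
E = {-11011, 001-10, 00110-, 010-01, 010-10, 011-00, 1-1001, 100100, 11-011, 111--1}
Petrick residual → 1-1111
Cover = bcd'ef + a'b'cef' + a'b'cde' + a'bc'e'f + a'bc'ef' + a'bce'f' + acd'e'f + acdef + ab'c'de'f' + abd'ef + abcf  |cover|=11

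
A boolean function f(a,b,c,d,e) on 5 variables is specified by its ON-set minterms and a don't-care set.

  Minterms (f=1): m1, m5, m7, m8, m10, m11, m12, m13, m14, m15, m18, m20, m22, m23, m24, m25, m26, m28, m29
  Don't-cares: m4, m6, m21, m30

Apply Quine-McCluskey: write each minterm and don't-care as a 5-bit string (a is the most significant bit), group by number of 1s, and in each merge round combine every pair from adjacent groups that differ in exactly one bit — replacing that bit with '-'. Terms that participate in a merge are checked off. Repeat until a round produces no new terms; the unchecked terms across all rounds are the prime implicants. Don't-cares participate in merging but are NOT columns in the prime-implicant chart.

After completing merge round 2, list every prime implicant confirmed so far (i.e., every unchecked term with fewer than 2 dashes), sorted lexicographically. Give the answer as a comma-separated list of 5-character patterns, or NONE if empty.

Round 0: 00001✓ 00100✓ 00101✓ 00110✓ 00111✓ 01000✓ 01010✓ 01011✓ 01100✓ 01101✓ 01110✓ 01111✓ 10010✓ 10100✓ 10101✓ 10110✓ 10111✓ 11000✓ 11001✓ 11010✓ 11100✓ 11101✓ 11110✓
Round 1: -0100✓ -0101✓ -0110✓ -0111✓ -1000✓ -1010✓ -1100✓ -1101✓ -1110✓ 0-100✓ 0-101✓ 0-110✓ 0-111✓ 00-01 001-0✓ 001-1✓ 0010-✓ 0011-✓ 01-00✓ 01-10✓ 01-11✓ 010-0✓ 0101-✓ 011-0✓ 011-1✓ 0110-✓ 0111-✓ 1-010✓ 1-100✓ 1-101✓ 1-110✓ 10-10✓ 101-0✓ 101-1✓ 1010-✓ 1011-✓ 11-00✓ 11-01✓ 11-10✓ 110-0✓ 1100-✓ 111-0✓ 1110-✓
Round 2: --100✓ --101✓ --110✓ -01-0✓ -01-1✓ -010-✓ -011-✓ -1-00✓ -1-10✓ -10-0✓ -11-0✓ -110-✓ 0-1-0✓ 0-1-1✓ 0-10-✓ 0-11-✓ 001--✓ 01--0✓ 01-1- 011--✓ 1--10 1-1-0✓ 1-10-✓ 101--✓ 11--0✓ 11-0-
Round 3: --1-0 --10- -01-- -1--0 0-1--
PIs = {--1-0, --10-, -01--, -1--0, 0-1--, 00-01, 01-1-, 1--10, 11-0-}

00-01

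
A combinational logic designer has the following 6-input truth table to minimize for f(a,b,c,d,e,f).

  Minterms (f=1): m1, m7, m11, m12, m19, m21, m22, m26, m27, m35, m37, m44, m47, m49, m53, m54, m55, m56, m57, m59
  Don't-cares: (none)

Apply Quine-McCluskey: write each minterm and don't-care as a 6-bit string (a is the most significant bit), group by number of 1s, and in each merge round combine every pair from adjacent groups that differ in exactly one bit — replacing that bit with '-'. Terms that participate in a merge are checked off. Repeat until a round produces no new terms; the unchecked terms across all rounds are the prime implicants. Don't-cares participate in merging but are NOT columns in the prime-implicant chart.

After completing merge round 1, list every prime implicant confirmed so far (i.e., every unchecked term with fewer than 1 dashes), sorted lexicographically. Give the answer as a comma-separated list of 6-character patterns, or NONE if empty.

Round 0: 000001 000111 001011✓ 001100✓ 010011✓ 010101✓ 010110✓ 011010✓ 011011✓ 100011 100101✓ 101100✓ 101111 110001✓ 110101✓ 110110✓ 110111✓ 111000✓ 111001✓ 111011✓
Round 1: -01100 -10101 -10110 -11011 0-1011 01-011 01101- 1-0101 11-001 110-01 1101-1 11011- 1110-1 11100-
PIs = {-01100, -10101, -10110, -11011, 0-1011, 000001, 000111, 01-011, 01101-, 1-0101, 100011, 101111, 11-001, 110-01, 1101-1, 11011-, 1110-1, 11100-}

000001, 000111, 100011, 101111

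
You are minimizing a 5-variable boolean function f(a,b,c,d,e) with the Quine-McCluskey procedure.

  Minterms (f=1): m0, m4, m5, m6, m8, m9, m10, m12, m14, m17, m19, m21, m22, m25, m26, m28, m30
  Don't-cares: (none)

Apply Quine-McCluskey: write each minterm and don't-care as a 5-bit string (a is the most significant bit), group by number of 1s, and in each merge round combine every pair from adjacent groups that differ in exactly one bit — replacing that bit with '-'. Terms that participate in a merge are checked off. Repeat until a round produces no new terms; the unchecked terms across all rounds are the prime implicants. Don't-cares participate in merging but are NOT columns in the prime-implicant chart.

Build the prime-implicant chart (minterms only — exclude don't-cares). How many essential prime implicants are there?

Round 0: 00000✓ 00100✓ 00101✓ 00110✓ 01000✓ 01001✓ 01010✓ 01100✓ 01110✓ 10001✓ 10011✓ 10101✓ 10110✓ 11001✓ 11010✓ 11100✓ 11110✓
Round 1: -0101 -0110✓ -1001 -1010✓ -1100✓ -1110✓ 0-000✓ 0-100✓ 0-110✓ 00-00✓ 001-0✓ 0010- 01-00✓ 01-10✓ 010-0✓ 0100- 011-0✓ 1-001 1-110✓ 10-01 100-1 11-10✓ 111-0✓
Round 2: --110 -1-10 -11-0 0--00 0-1-0 01--0
PIs = {--110, -0101, -1-10, -1001, -11-0, 0--00, 0-1-0, 0010-, 01--0, 0100-, 1-001, 10-01, 100-1}
Coverage chart:
  m0: 0--00 ←essential
  m4: 0--00,0-1-0,0010-
  m5: -0101,0010-
  m6: --110,0-1-0
  m8: 0--00,01--0,0100-
  m9: -1001,0100-
  m10: -1-10,01--0
  m12: -11-0,0--00,0-1-0,01--0
  m14: --110,-1-10,-11-0,0-1-0,01--0
  m17: 1-001,10-01,100-1
  m19: 100-1 ←essential
  m21: -0101,10-01
  m22: --110 ←essential
  m25: -1001,1-001
  m26: -1-10 ←essential
  m28: -11-0 ←essential
  m30: --110,-1-10,-11-0
Essential: --110, -1-10, -11-0, 0--00, 100-1

5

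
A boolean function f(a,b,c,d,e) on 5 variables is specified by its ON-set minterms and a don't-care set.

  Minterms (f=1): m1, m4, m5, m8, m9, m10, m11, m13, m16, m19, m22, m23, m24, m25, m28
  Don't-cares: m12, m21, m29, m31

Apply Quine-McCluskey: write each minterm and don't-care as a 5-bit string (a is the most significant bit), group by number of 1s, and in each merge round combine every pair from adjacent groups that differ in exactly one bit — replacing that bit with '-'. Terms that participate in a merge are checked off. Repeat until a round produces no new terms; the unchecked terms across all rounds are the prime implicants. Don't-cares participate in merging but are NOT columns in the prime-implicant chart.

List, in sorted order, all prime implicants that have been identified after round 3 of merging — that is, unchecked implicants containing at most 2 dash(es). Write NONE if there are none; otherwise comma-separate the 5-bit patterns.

size-2^0 implicants → 00001(✓)  00100(✓)  00101(✓)  01000(✓)  01001(✓)  01010(✓)  01011(✓)  01100(✓)  01101(✓)  10000(✓)  10011(✓)  10101(✓)  10110(✓)  10111(✓)  11000(✓)  11001(✓)  11100(✓)  11101(✓)  11111(✓)
size-2^1 implicants → -0101(✓)  -1000(✓)  -1001(✓)  -1100(✓)  -1101(✓)  0-001(✓)  0-100(✓)  0-101(✓)  00-01(✓)  0010-(✓)  01-00(✓)  01-01(✓)  010-0(✓)  010-1(✓)  0100-(✓)  0101-(✓)  0110-(✓)  1-000  1-101(✓)  1-111(✓)  10-11  101-1(✓)  1011-  11-00(✓)  11-01(✓)  1100-(✓)  111-1(✓)  1110-(✓)
size-2^2 implicants → --101  -1-00(✓)  -1-01(✓)  -100-(✓)  -110-(✓)  0--01  0-10-  01-0-(✓)  010--  1-1-1  11-0-(✓)
size-2^3 implicants → -1-0-
Unchecked terms (primes): --101, -1-0-, 0--01, 0-10-, 010--, 1-000, 1-1-1, 10-11, 1011-

--101, 0--01, 0-10-, 010--, 1-000, 1-1-1, 10-11, 1011-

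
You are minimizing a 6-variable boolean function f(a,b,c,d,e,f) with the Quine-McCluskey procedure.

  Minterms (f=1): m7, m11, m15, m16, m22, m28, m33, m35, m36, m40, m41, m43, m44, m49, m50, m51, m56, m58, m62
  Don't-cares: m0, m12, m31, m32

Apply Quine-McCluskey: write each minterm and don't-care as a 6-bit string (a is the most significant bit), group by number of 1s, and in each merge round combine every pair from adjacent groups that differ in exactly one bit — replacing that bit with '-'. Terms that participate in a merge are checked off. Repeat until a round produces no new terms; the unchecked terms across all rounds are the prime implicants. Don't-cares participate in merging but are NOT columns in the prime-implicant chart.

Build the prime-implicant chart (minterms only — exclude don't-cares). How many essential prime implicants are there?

size-2^0 implicants → 000000(✓)  000111(✓)  001011(✓)  001100(✓)  001111(✓)  010000(✓)  010110  011100(✓)  011111(✓)  100000(✓)  100001(✓)  100011(✓)  100100(✓)  101000(✓)  101001(✓)  101011(✓)  101100(✓)  110001(✓)  110010(✓)  110011(✓)  111000(✓)  111010(✓)  111110(✓)
size-2^1 implicants → -00000  -01011  -01100  0-0000  0-1100  0-1111  00-111  001-11  1-0001(✓)  1-0011(✓)  1-1000  10-000(✓)  10-001(✓)  10-011(✓)  10-100(✓)  100-00(✓)  1000-1(✓)  10000-(✓)  101-00(✓)  1010-1(✓)  10100-(✓)  11-010  1100-1(✓)  11001-  111-10  1110-0
size-2^2 implicants → 1-00-1  10--00  10-0-1  10-00-
Unchecked terms (primes): -00000, -01011, -01100, 0-0000, 0-1100, 0-1111, 00-111, 001-11, 010110, 1-00-1, 1-1000, 10--00, 10-0-1, 10-00-, 11-010, 11001-, 111-10, 1110-0
Minterm coverage:
  m7 ⊆ 00-111 [E]
  m11 ⊆ -01011,001-11
  m15 ⊆ 0-1111,00-111,001-11
  m16 ⊆ 0-0000 [E]
  m22 ⊆ 010110 [E]
  m28 ⊆ 0-1100 [E]
  m33 ⊆ 1-00-1,10-0-1,10-00-
  m35 ⊆ 1-00-1,10-0-1
  m36 ⊆ 10--00 [E]
  m40 ⊆ 1-1000,10--00,10-00-
  m41 ⊆ 10-0-1,10-00-
  m43 ⊆ -01011,10-0-1
  m44 ⊆ -01100,10--00
  m49 ⊆ 1-00-1 [E]
  m50 ⊆ 11-010,11001-
  m51 ⊆ 1-00-1,11001-
  m56 ⊆ 1-1000,1110-0
  m58 ⊆ 11-010,111-10,1110-0
  m62 ⊆ 111-10 [E]
E = {0-0000, 0-1100, 00-111, 010110, 1-00-1, 10--00, 111-10}

7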